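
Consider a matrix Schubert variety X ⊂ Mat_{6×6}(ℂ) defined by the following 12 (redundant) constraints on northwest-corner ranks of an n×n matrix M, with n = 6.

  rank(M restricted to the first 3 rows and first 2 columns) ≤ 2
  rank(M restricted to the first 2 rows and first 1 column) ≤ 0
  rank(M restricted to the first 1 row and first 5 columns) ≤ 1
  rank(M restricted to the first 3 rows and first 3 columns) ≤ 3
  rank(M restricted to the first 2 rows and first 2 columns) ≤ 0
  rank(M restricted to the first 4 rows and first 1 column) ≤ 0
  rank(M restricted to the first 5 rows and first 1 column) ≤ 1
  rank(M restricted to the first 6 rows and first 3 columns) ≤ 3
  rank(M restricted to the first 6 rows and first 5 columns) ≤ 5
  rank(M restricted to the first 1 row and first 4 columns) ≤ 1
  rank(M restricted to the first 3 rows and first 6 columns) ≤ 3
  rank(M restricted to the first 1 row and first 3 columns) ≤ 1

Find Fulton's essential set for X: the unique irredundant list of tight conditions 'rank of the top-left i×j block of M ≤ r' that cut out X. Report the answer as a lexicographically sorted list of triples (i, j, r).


Propagating the 12 rank bounds to every northwest block:

  0, 0, 1, 1, 1, 1
  0, 0, 1, 2, 2, 2
  0, 1, 2, 3, 3, 3
  0, 1, 2, 3, 4, 4
  1, 2, 3, 4, 5, 5
  1, 2, 3, 4, 5, 6

hence w(1..6) = (3, 4, 2, 5, 1, 6).

D(w) has 6 cells with 2 SE-corners; essential set:

[(2, 2, 0), (4, 1, 0)]


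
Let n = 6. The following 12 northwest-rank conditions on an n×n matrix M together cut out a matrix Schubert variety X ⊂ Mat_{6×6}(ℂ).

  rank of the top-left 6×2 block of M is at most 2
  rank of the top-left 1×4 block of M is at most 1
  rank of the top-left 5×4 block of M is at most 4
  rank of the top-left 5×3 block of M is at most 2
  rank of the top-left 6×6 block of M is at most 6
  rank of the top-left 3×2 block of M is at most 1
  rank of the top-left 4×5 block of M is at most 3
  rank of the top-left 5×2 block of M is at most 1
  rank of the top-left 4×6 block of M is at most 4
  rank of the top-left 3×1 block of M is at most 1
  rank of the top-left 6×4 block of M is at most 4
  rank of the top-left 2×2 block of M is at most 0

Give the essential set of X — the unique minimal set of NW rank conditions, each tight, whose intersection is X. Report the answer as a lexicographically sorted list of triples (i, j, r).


Recovering R(i,j) via the rank-extension bound from the 12 conditions:

  i=1: 0, 0, 1, 1, 1, 1
  i=2: 0, 0, 1, 2, 2, 2
  i=3: 1, 1, 2, 3, 3, 3
  i=4: 1, 1, 2, 3, 3, 4
  i=5: 1, 1, 2, 3, 4, 5
  i=6: 1, 2, 3, 4, 5, 6

hence w(1..6) = (3, 4, 1, 6, 5, 2).

Rothe diagram D(w) (7 cells), 3 SE-corners (essential conditions):

[(2, 2, 0), (4, 5, 3), (5, 2, 1)]


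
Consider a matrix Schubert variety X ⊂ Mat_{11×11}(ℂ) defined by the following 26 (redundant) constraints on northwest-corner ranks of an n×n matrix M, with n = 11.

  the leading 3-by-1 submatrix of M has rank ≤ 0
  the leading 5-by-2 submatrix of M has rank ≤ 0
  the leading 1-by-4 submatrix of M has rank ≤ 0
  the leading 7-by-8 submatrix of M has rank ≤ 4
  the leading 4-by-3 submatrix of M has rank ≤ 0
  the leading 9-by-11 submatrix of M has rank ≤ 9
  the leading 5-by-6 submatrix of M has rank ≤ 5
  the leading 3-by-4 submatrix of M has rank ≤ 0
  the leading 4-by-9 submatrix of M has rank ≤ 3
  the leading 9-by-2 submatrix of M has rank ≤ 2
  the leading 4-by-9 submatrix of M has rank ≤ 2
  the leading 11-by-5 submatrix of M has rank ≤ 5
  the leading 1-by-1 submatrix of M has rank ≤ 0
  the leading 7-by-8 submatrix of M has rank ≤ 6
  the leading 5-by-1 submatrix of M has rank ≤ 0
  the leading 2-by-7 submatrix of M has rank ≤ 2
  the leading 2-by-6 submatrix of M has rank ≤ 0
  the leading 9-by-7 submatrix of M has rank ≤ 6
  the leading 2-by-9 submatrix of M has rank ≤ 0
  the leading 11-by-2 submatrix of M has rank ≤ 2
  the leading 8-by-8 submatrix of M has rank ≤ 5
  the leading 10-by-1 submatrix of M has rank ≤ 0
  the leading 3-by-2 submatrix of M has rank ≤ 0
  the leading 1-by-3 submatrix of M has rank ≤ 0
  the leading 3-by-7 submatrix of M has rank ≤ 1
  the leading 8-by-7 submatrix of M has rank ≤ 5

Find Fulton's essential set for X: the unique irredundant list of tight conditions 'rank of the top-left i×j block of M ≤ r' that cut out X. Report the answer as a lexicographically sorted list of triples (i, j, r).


Rank table r_w(11×11) implied by the 26 constraints:

  row 1: 0 | 0 | 0 | 0 | 0 | 0 | 0 | 0 | 0 | 1 | 1
  row 2: 0 | 0 | 0 | 0 | 0 | 0 | 0 | 0 | 0 | 1 | 2
  row 3: 0 | 0 | 0 | 0 | 1 | 1 | 1 | 1 | 1 | 2 | 3
  row 4: 0 | 0 | 0 | 1 | 2 | 2 | 2 | 2 | 2 | 3 | 4
  row 5: 0 | 0 | 1 | 2 | 3 | 3 | 3 | 3 | 3 | 4 | 5
  row 6: 0 | 1 | 2 | 3 | 4 | 4 | 4 | 4 | 4 | 5 | 6
  row 7: 0 | 1 | 2 | 3 | 4 | 4 | 4 | 4 | 5 | 6 | 7
  row 8: 0 | 1 | 2 | 3 | 4 | 5 | 5 | 5 | 6 | 7 | 8
  row 9: 0 | 1 | 2 | 3 | 4 | 5 | 6 | 6 | 7 | 8 | 9
  row 10: 0 | 1 | 2 | 3 | 4 | 5 | 6 | 7 | 8 | 9 | 10
  row 11: 1 | 2 | 3 | 4 | 5 | 6 | 7 | 8 | 9 | 10 | 11

giving w = (10, 11, 5, 4, 3, 2, 9, 6, 7, 8, 1) via Δ²R.

D(w) has 35 cells with 6 SE-corners; essential set:

[(2, 9, 0), (3, 4, 0), (4, 3, 0), (5, 2, 0), (7, 8, 4), (10, 1, 0)]


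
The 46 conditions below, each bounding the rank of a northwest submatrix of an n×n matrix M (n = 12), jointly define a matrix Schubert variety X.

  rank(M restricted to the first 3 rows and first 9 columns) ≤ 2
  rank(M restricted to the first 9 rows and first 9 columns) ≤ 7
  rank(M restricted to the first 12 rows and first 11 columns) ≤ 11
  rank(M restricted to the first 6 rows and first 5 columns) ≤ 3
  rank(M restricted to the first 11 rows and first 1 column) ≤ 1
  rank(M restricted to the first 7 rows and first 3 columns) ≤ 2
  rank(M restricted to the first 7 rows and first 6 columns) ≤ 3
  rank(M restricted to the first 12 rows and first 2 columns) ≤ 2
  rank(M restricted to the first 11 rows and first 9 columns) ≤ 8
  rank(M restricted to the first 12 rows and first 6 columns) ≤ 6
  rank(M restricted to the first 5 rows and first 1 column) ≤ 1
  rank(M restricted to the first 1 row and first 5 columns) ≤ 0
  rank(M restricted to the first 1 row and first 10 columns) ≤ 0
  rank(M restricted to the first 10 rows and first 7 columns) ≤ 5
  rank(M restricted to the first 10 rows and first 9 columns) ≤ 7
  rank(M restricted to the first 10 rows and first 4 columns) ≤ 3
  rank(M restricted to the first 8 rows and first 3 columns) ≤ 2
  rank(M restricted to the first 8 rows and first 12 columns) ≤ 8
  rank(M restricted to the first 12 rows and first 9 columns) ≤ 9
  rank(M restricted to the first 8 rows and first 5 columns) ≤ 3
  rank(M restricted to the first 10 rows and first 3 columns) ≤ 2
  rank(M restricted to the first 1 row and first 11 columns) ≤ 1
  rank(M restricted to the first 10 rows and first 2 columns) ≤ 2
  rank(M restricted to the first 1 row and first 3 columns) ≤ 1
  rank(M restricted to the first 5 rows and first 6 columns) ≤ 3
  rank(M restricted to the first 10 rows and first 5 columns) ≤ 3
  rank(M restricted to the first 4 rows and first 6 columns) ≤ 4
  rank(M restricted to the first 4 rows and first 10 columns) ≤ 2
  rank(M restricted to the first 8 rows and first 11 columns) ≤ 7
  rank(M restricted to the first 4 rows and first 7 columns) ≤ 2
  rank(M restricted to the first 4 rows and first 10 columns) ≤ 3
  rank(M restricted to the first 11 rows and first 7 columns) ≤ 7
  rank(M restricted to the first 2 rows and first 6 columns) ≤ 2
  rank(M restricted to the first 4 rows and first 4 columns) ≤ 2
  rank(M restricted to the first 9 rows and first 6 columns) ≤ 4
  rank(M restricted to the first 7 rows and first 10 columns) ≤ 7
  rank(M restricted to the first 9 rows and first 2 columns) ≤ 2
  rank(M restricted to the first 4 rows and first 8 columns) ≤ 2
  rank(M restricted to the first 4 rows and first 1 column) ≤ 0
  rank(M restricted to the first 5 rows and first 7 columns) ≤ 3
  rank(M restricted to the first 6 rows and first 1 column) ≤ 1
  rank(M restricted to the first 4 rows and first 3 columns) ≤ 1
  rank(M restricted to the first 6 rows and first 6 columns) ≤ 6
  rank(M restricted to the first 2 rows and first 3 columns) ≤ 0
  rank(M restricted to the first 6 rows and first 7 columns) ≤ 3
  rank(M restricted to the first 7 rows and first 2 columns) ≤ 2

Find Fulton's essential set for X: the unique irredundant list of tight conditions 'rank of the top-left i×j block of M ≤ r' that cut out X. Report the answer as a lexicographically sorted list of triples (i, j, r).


Rank table r_w(12×12) implied by the 46 constraints:

  i=1: 0 | 0 | 0 | 0 | 0 | 0 | 0 | 0 | 0 | 0 | 1 | 1
  i=2: 0 | 0 | 0 | 1 | 1 | 1 | 1 | 1 | 1 | 1 | 2 | 2
  i=3: 0 | 1 | 1 | 2 | 2 | 2 | 2 | 2 | 2 | 2 | 3 | 3
  i=4: 0 | 1 | 1 | 2 | 2 | 2 | 2 | 2 | 2 | 2 | 3 | 4
  i=5: 1 | 2 | 2 | 3 | 3 | 3 | 3 | 3 | 3 | 3 | 4 | 5
  i=6: 1 | 2 | 2 | 3 | 3 | 3 | 3 | 4 | 4 | 4 | 5 | 6
  i=7: 1 | 2 | 2 | 3 | 3 | 3 | 4 | 5 | 5 | 5 | 6 | 7
  i=8: 1 | 2 | 2 | 3 | 3 | 4 | 5 | 6 | 6 | 6 | 7 | 8
  i=9: 1 | 2 | 2 | 3 | 3 | 4 | 5 | 6 | 7 | 7 | 8 | 9
  i=10: 1 | 2 | 2 | 3 | 3 | 4 | 5 | 6 | 7 | 8 | 9 | 10
  i=11: 1 | 2 | 3 | 4 | 4 | 5 | 6 | 7 | 8 | 9 | 10 | 11
  i=12: 1 | 2 | 3 | 4 | 5 | 6 | 7 | 8 | 9 | 10 | 11 | 12

the unique w with this rank table is (11, 4, 2, 12, 1, 8, 7, 6, 9, 10, 3, 5).

Fulton essential set (9 of the 35 Rothe cells):

[(1, 10, 0), (2, 3, 0), (4, 1, 0), (4, 3, 1), (4, 10, 2), (6, 7, 3), (7, 6, 3), (10, 3, 2), (10, 5, 3)]


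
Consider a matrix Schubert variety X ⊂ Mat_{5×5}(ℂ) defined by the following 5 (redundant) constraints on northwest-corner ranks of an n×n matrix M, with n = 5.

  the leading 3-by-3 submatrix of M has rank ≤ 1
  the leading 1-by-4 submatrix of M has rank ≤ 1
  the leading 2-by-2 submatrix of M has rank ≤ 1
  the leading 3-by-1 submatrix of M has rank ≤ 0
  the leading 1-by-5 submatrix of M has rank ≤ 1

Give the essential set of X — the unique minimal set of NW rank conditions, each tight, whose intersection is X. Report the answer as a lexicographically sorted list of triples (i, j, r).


Recovering R(i,j) via the rank-extension bound from the 5 conditions:

  R[1]: 0  1  1  1  1
  R[2]: 0  1  1  2  2
  R[3]: 0  1  1  2  3
  R[4]: 1  2  2  3  4
  R[5]: 1  2  3  4  5

hence w(1..5) = (2, 4, 5, 1, 3).

2 SE-corners of the 5-cell Rothe diagram give Ess(w):

[(3, 1, 0), (3, 3, 1)]


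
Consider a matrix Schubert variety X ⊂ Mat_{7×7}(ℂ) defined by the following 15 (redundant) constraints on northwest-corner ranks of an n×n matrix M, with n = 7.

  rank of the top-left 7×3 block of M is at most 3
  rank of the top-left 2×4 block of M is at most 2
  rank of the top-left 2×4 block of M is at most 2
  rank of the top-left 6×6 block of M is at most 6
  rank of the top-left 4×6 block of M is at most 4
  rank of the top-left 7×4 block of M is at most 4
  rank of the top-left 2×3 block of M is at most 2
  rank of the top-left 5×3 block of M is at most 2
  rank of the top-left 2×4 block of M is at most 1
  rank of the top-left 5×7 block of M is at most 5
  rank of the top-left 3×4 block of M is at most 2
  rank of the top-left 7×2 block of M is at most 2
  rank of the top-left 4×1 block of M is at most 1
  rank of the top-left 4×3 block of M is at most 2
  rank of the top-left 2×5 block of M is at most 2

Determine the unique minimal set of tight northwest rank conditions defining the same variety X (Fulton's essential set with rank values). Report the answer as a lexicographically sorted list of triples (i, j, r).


Reconstructing r_w from the 15 given conditions:

  i=1: 1 1 1 1 1 1 1
  i=2: 1 1 1 1 2 2 2
  i=3: 1 2 2 2 3 3 3
  i=4: 1 2 2 3 4 4 4
  i=5: 1 2 2 3 4 5 5
  i=6: 1 2 3 4 5 6 6
  i=7: 1 2 3 4 5 6 7

second differences of R give the permutation w = (1, 5, 2, 4, 6, 3, 7).

Fulton essential set (2 of the 5 Rothe cells):

[(2, 4, 1), (5, 3, 2)]


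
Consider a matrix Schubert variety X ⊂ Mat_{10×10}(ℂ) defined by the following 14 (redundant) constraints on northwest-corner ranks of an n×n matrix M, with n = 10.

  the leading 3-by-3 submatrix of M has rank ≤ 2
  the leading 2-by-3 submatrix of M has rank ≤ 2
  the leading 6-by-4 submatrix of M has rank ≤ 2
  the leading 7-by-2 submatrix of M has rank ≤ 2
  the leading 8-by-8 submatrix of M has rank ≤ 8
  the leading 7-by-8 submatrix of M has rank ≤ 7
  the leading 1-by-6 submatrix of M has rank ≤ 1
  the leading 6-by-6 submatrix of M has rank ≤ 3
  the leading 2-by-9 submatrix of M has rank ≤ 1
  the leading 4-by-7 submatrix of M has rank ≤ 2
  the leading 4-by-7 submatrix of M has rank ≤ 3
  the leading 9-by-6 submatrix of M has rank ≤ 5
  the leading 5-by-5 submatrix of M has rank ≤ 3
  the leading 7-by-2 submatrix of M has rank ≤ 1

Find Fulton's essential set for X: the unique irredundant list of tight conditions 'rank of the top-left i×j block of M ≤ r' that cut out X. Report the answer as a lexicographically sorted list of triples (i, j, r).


Reconstructing r_w from the 14 given conditions:

  i=1: 1  1  1  1  1  1  1  1  1  1
  i=2: 1  1  1  1  1  1  1  1  1  2
  i=3: 1  1  2  2  2  2  2  2  2  3
  i=4: 1  1  2  2  2  2  2  3  3  4
  i=5: 1  1  2  2  3  3  3  4  4  5
  i=6: 1  1  2  2  3  3  4  5  5  6
  i=7: 1  1  2  3  4  4  5  6  6  7
  i=8: 1  2  3  4  5  5  6  7  7  8
  i=9: 1  2  3  4  5  5  6  7  8  9
  i=10: 1  2  3  4  5  6  7  8  9  10

the unique w with this rank table is (1, 10, 3, 8, 5, 7, 4, 2, 9, 6).

D(w) has 21 cells with 6 SE-corners; essential set:

[(2, 9, 1), (4, 7, 2), (6, 4, 2), (6, 6, 3), (7, 2, 1), (9, 6, 5)]


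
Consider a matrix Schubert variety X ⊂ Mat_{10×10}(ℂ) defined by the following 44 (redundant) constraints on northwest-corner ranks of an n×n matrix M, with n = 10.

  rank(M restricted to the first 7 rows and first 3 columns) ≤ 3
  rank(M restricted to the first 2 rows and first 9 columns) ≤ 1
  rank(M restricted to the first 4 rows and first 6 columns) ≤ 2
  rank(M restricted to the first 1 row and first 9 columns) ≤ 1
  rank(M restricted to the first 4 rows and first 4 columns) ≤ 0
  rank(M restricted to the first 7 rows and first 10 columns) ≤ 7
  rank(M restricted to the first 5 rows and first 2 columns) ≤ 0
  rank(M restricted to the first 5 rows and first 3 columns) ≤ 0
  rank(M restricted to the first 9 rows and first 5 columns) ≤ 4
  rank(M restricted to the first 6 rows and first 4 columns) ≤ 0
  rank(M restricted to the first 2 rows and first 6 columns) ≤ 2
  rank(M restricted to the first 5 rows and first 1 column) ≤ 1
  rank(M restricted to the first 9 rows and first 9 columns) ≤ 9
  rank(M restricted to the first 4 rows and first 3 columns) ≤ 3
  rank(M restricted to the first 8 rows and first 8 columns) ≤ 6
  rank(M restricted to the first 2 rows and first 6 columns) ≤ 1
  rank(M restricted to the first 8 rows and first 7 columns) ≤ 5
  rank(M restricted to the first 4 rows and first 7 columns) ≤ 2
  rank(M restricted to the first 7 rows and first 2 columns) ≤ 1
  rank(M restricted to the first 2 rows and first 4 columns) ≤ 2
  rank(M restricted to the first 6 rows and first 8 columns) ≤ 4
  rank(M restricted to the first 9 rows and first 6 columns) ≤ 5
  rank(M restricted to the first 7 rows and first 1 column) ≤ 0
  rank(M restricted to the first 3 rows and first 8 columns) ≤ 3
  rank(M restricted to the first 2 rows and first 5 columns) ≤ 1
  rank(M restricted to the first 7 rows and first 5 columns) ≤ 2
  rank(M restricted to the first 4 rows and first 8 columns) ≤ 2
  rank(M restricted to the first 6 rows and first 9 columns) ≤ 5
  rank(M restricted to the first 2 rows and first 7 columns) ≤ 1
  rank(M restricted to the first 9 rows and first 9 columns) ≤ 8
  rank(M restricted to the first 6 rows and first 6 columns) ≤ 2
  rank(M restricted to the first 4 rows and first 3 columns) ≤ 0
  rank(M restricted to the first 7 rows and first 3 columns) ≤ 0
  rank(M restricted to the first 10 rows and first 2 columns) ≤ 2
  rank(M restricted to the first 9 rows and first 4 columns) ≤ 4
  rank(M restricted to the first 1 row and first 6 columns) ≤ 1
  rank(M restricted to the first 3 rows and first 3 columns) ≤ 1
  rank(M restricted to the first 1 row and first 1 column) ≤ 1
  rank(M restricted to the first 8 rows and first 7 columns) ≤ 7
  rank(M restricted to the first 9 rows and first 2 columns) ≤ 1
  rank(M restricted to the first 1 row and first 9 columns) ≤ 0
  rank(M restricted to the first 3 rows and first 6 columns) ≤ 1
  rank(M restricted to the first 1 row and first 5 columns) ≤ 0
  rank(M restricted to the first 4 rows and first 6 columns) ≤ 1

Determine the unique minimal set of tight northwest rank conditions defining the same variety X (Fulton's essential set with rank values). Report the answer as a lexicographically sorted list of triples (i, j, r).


Computing R[i][j] = min implied NW-rank bound (n=10, 44 conditions):

  R[1]: 0, 0, 0, 0, 0, 0, 0, 0, 0, 1
  R[2]: 0, 0, 0, 0, 1, 1, 1, 1, 1, 2
  R[3]: 0, 0, 0, 0, 1, 1, 2, 2, 2, 3
  R[4]: 0, 0, 0, 0, 1, 1, 2, 2, 3, 4
  R[5]: 0, 0, 0, 0, 1, 2, 3, 3, 4, 5
  R[6]: 0, 0, 0, 0, 1, 2, 3, 4, 5, 6
  R[7]: 0, 0, 0, 1, 2, 3, 4, 5, 6, 7
  R[8]: 1, 1, 1, 2, 3, 4, 5, 6, 7, 8
  R[9]: 1, 1, 2, 3, 4, 5, 6, 7, 8, 9
  R[10]: 1, 2, 3, 4, 5, 6, 7, 8, 9, 10

hence w(1..10) = (10, 5, 7, 9, 6, 8, 4, 1, 3, 2).

6 SE-corners of the 36-cell Rothe diagram give Ess(w):

[(1, 9, 0), (4, 6, 1), (4, 8, 2), (6, 4, 0), (7, 3, 0), (9, 2, 1)]


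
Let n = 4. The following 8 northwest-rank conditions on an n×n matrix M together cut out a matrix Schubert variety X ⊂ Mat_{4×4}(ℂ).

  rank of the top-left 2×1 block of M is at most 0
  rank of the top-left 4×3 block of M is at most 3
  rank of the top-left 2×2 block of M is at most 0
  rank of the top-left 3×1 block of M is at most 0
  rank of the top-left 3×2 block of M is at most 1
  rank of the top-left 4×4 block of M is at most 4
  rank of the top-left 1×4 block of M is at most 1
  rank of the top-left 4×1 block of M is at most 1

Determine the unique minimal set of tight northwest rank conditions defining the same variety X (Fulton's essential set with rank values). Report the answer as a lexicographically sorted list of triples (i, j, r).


Reconstructing r_w from the 8 given conditions:

  row 1: 0 | 0 | 1 | 1
  row 2: 0 | 0 | 1 | 2
  row 3: 0 | 1 | 2 | 3
  row 4: 1 | 2 | 3 | 4

giving w = (3, 4, 2, 1) via Δ²R.

Fulton essential set (2 of the 5 Rothe cells):

[(2, 2, 0), (3, 1, 0)]


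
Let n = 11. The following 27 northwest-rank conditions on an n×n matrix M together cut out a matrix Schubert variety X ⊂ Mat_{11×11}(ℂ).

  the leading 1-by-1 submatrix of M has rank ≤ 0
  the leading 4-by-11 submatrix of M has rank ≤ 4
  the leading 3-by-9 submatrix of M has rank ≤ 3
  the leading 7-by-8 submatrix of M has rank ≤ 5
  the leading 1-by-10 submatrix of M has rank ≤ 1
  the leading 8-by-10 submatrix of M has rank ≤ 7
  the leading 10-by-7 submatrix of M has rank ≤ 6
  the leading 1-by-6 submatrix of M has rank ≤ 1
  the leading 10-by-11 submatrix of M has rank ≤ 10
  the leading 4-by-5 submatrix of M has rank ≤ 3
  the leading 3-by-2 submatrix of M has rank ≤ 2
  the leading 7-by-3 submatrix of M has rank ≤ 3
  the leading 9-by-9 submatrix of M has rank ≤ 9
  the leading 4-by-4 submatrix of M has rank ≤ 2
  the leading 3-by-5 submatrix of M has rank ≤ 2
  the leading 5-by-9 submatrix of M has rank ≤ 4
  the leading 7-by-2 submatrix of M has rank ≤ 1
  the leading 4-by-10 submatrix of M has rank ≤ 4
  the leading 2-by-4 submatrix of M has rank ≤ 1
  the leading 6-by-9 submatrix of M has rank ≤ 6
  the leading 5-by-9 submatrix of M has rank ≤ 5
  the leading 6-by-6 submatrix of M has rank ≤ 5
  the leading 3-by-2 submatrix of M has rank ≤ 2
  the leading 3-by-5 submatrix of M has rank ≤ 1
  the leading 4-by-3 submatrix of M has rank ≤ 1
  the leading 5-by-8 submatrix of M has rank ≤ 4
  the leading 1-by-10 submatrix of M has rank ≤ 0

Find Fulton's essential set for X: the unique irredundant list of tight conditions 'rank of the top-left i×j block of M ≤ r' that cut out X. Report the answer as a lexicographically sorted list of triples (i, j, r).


Reconstructing r_w from the 27 given conditions:

  i=1: 0  0  0  0  0  0  0  0  0  0  1
  i=2: 1  1  1  1  1  1  1  1  1  1  2
  i=3: 1  1  1  1  1  2  2  2  2  2  3
  i=4: 1  1  1  2  2  3  3  3  3  3  4
  i=5: 1  1  2  3  3  4  4  4  4  4  5
  i=6: 1  1  2  3  4  5  5  5  5  5  6
  i=7: 1  1  2  3  4  5  5  5  6  6  7
  i=8: 1  2  3  4  5  6  6  6  7  7  8
  i=9: 1  2  3  4  5  6  6  7  8  8  9
  i=10: 1  2  3  4  5  6  6  7  8  9  10
  i=11: 1  2  3  4  5  6  7  8  9  10  11

giving w = (11, 1, 6, 4, 3, 5, 9, 2, 8, 10, 7) via Δ²R.

ℓ(w)=23; the 6 essential cells (i,j,r):

[(1, 10, 0), (3, 5, 1), (4, 3, 1), (7, 2, 1), (7, 8, 5), (10, 7, 6)]


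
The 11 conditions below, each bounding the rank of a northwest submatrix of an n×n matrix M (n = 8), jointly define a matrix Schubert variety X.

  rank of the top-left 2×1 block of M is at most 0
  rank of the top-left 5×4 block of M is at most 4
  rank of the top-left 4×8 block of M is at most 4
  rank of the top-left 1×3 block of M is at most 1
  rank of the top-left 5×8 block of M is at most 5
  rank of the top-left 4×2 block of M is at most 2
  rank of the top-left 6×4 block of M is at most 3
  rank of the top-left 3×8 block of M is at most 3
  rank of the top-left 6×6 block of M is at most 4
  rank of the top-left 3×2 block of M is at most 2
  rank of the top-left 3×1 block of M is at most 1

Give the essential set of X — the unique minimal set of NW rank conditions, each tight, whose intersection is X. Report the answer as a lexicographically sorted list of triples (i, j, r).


Propagating the 11 rank bounds to every northwest block:

  R[1]: 0 | 1 | 1 | 1 | 1 | 1 | 1 | 1
  R[2]: 0 | 1 | 2 | 2 | 2 | 2 | 2 | 2
  R[3]: 1 | 2 | 3 | 3 | 3 | 3 | 3 | 3
  R[4]: 1 | 2 | 3 | 3 | 4 | 4 | 4 | 4
  R[5]: 1 | 2 | 3 | 3 | 4 | 4 | 5 | 5
  R[6]: 1 | 2 | 3 | 3 | 4 | 4 | 5 | 6
  R[7]: 1 | 2 | 3 | 4 | 5 | 5 | 6 | 7
  R[8]: 1 | 2 | 3 | 4 | 5 | 6 | 7 | 8

second differences of R give the permutation w = (2, 3, 1, 5, 7, 8, 4, 6).

Rothe diagram D(w) (7 cells), 3 SE-corners (essential conditions):

[(2, 1, 0), (6, 4, 3), (6, 6, 4)]


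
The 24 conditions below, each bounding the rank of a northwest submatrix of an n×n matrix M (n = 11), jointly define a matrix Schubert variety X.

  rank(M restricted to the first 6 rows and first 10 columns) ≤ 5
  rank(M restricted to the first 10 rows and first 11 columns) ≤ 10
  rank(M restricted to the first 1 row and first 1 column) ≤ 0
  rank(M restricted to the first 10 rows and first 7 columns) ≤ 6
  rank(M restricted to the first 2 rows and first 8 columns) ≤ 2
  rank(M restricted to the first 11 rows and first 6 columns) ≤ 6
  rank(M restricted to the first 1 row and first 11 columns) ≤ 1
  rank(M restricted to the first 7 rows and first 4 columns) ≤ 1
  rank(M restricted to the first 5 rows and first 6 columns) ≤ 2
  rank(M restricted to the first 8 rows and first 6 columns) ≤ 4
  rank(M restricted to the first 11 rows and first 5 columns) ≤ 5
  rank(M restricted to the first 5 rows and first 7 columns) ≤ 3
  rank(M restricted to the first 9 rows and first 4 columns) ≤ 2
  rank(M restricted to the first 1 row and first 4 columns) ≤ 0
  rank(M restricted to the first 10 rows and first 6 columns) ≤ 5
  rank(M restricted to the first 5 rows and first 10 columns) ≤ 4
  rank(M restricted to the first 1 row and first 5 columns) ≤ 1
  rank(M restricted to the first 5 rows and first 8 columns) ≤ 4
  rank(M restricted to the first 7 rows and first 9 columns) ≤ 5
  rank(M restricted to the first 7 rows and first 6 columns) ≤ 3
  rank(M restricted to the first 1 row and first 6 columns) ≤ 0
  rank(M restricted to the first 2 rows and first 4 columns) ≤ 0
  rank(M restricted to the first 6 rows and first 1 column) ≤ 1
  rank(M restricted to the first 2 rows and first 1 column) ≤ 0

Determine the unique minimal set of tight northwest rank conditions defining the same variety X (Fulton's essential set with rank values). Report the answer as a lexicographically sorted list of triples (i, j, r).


Propagating the 24 rank bounds to every northwest block:

  0 0 0 0 0 0 1 1 1 1 1
  0 0 0 0 1 1 2 2 2 2 2
  1 1 1 1 2 2 3 3 3 3 3
  1 1 1 1 2 2 3 4 4 4 4
  1 1 1 1 2 2 3 4 4 4 5
  1 1 1 1 2 3 4 5 5 5 6
  1 1 1 1 2 3 4 5 5 6 7
  1 2 2 2 3 4 5 6 6 7 8
  1 2 2 2 3 4 5 6 7 8 9
  1 2 3 3 4 5 6 7 8 9 10
  1 2 3 4 5 6 7 8 9 10 11

hence w(1..11) = (7, 5, 1, 8, 11, 6, 10, 2, 9, 3, 4).

|D(w)|=29, |Ess(w)|=7:

[(1, 6, 0), (2, 4, 0), (5, 6, 2), (5, 10, 4), (7, 4, 1), (7, 9, 5), (9, 4, 2)]


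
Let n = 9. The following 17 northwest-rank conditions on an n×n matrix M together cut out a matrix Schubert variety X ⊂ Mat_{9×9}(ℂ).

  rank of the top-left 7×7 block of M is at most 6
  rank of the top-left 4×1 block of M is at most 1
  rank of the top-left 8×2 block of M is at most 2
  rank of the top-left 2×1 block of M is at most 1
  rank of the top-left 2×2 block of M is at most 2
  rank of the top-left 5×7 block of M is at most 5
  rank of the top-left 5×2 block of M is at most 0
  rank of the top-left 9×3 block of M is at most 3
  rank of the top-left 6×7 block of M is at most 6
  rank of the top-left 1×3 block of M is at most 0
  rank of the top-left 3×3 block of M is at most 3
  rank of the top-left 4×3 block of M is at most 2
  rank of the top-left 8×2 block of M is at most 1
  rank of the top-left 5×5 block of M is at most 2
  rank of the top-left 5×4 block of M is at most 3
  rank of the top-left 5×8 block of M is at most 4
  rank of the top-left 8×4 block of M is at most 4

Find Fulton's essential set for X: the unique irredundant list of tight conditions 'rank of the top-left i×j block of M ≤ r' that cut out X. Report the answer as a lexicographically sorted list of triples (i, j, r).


Propagating the 17 rank bounds to every northwest block:

  row 1: 0, 0, 0, 1, 1, 1, 1, 1, 1
  row 2: 0, 0, 1, 2, 2, 2, 2, 2, 2
  row 3: 0, 0, 1, 2, 2, 3, 3, 3, 3
  row 4: 0, 0, 1, 2, 2, 3, 4, 4, 4
  row 5: 0, 0, 1, 2, 2, 3, 4, 4, 5
  row 6: 1, 1, 2, 3, 3, 4, 5, 5, 6
  row 7: 1, 1, 2, 3, 4, 5, 6, 6, 7
  row 8: 1, 1, 2, 3, 4, 5, 6, 7, 8
  row 9: 1, 2, 3, 4, 5, 6, 7, 8, 9

the unique w with this rank table is (4, 3, 6, 7, 9, 1, 5, 8, 2).

ℓ(w)=17; the 5 essential cells (i,j,r):

[(1, 3, 0), (5, 2, 0), (5, 5, 2), (5, 8, 4), (8, 2, 1)]


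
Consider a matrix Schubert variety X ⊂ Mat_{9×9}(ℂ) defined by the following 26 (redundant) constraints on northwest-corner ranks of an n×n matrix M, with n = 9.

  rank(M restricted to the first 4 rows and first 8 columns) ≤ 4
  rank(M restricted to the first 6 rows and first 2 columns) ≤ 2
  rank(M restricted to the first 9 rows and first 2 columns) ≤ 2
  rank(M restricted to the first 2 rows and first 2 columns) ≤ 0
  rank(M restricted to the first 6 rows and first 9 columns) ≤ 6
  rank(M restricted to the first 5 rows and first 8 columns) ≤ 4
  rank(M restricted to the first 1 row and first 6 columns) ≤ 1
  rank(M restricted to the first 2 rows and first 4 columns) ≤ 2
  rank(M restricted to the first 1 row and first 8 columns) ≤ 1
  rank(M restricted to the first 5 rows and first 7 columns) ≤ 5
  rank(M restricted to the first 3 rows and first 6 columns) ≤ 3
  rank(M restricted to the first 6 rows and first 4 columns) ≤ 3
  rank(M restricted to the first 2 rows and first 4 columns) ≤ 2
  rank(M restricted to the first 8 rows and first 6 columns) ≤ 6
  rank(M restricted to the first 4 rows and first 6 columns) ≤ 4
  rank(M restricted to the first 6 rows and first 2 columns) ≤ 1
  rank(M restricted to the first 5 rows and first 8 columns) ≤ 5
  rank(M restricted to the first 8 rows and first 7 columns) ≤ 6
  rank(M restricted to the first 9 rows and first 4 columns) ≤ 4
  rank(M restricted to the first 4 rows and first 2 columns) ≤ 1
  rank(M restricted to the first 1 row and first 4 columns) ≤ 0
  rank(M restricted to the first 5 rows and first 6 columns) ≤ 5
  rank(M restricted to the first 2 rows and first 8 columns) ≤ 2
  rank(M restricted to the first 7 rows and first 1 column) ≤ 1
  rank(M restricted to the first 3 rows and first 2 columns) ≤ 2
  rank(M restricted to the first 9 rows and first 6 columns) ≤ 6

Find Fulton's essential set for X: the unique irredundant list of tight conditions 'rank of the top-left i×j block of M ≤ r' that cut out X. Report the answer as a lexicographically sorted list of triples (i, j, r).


Rank table r_w(9×9) implied by the 26 constraints:

  0 0 0 0 1 1 1 1 1
  0 0 1 1 2 2 2 2 2
  1 1 2 2 3 3 3 3 3
  1 1 2 3 4 4 4 4 4
  1 1 2 3 4 4 4 4 5
  1 1 2 3 4 5 5 5 6
  1 2 3 4 5 6 6 6 7
  1 2 3 4 5 6 6 7 8
  1 2 3 4 5 6 7 8 9

hence w(1..9) = (5, 3, 1, 4, 9, 6, 2, 8, 7).

ℓ(w)=13; the 5 essential cells (i,j,r):

[(1, 4, 0), (2, 2, 0), (5, 8, 4), (6, 2, 1), (8, 7, 6)]


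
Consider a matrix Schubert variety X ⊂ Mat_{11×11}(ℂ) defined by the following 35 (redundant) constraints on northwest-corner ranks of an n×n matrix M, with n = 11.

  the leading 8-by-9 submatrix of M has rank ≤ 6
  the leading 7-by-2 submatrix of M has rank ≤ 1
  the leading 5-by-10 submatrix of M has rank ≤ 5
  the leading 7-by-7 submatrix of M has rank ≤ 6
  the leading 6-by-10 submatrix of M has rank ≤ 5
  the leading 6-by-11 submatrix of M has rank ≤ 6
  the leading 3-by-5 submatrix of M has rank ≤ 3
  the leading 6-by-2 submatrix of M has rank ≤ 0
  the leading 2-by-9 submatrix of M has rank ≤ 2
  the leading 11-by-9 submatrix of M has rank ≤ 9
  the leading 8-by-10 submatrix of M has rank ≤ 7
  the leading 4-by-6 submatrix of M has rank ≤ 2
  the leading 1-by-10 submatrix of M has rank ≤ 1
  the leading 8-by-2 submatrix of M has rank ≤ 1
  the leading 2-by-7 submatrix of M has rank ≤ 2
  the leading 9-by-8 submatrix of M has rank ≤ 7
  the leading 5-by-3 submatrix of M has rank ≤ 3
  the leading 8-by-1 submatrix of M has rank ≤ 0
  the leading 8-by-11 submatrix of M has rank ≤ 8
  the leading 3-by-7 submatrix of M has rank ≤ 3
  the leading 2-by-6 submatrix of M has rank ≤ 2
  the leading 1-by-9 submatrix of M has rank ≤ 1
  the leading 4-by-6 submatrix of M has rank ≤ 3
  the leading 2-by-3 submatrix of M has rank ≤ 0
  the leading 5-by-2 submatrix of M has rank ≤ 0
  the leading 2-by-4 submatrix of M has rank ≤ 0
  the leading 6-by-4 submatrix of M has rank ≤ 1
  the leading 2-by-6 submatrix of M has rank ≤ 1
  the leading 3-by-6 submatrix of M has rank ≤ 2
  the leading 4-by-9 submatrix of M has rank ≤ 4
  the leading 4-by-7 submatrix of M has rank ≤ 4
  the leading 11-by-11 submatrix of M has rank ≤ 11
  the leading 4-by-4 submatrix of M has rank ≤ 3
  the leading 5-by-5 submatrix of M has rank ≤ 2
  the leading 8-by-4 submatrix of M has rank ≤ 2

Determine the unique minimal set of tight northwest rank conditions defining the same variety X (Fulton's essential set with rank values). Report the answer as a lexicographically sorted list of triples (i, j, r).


Reconstructing r_w from the 35 given conditions:

  0 0 0 0 1 1 1 1 1 1 1
  0 0 0 0 1 1 2 2 2 2 2
  0 0 1 1 2 2 3 3 3 3 3
  0 0 1 1 2 2 3 4 4 4 4
  0 0 1 1 2 3 4 5 5 5 5
  0 0 1 1 2 3 4 5 5 5 6
  0 1 2 2 3 4 5 6 6 6 7
  0 1 2 2 3 4 5 6 6 7 8
  1 2 3 3 4 5 6 7 7 8 9
  1 2 3 4 5 6 7 8 8 9 10
  1 2 3 4 5 6 7 8 9 10 11

hence w(1..11) = (5, 7, 3, 8, 6, 11, 2, 10, 1, 4, 9).

|D(w)|=27, |Ess(w)|=9:

[(2, 4, 0), (2, 6, 1), (4, 6, 2), (6, 2, 0), (6, 4, 1), (6, 10, 5), (8, 1, 0), (8, 4, 2), (8, 9, 6)]


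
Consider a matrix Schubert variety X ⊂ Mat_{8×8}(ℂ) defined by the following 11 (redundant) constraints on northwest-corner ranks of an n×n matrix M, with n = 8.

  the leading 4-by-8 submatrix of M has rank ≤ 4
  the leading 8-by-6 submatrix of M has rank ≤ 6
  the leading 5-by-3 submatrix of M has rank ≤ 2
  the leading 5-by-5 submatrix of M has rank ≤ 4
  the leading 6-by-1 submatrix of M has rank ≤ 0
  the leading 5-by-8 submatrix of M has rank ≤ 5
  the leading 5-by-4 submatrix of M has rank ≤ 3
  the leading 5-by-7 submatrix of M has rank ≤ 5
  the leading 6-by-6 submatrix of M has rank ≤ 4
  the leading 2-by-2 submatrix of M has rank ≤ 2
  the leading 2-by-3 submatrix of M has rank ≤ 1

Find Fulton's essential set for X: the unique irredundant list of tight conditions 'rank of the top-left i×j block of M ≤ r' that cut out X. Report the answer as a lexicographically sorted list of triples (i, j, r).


Recovering R(i,j) via the rank-extension bound from the 11 conditions:

  0 1 1 1 1 1 1 1
  0 1 1 2 2 2 2 2
  0 1 2 3 3 3 3 3
  0 1 2 3 4 4 4 4
  0 1 2 3 4 4 5 5
  0 1 2 3 4 4 5 6
  1 2 3 4 5 5 6 7
  1 2 3 4 5 6 7 8

second differences of R give the permutation w = (2, 4, 3, 5, 7, 8, 1, 6).

Rothe diagram D(w) (9 cells), 3 SE-corners (essential conditions):

[(2, 3, 1), (6, 1, 0), (6, 6, 4)]


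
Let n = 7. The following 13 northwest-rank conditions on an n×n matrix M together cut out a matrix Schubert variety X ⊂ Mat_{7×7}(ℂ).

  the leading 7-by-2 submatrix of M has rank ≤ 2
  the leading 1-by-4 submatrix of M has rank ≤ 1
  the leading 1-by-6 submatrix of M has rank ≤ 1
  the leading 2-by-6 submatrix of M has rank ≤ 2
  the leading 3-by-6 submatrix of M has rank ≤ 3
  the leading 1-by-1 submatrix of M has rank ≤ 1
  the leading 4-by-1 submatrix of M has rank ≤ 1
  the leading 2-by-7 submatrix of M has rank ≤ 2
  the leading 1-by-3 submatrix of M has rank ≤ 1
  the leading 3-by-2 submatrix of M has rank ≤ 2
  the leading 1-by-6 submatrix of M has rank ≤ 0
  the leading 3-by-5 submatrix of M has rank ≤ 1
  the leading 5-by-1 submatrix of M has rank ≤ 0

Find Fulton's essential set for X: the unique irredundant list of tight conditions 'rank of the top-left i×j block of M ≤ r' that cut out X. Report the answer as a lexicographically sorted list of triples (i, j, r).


Rank table r_w(7×7) implied by the 13 constraints:

  row 1: 0 0 0 0 0 0 1
  row 2: 0 1 1 1 1 1 2
  row 3: 0 1 1 1 1 2 3
  row 4: 0 1 2 2 2 3 4
  row 5: 0 1 2 3 3 4 5
  row 6: 1 2 3 4 4 5 6
  row 7: 1 2 3 4 5 6 7

giving w = (7, 2, 6, 3, 4, 1, 5) via Δ²R.

D(w) has 13 cells with 3 SE-corners; essential set:

[(1, 6, 0), (3, 5, 1), (5, 1, 0)]


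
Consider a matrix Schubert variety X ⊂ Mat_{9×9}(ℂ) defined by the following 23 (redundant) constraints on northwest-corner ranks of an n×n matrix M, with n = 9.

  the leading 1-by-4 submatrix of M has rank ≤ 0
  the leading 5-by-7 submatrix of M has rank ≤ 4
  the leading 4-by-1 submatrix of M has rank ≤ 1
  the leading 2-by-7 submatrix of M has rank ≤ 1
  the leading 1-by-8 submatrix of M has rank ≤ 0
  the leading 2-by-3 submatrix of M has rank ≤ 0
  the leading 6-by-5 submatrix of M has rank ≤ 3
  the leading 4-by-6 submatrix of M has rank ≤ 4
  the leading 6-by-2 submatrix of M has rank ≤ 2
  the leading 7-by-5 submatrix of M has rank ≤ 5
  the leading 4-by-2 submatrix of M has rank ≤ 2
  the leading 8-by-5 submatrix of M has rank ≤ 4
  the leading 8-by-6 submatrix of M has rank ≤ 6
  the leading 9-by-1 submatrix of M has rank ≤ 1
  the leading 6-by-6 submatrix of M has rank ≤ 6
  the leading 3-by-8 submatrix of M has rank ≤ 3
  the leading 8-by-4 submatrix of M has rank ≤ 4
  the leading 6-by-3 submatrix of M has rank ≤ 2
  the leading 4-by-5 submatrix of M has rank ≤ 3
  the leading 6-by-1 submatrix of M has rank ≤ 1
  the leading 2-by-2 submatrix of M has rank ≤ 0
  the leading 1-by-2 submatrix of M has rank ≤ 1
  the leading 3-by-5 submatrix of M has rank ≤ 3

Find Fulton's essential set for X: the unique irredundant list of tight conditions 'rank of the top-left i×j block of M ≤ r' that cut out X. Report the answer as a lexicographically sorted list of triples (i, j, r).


Computing R[i][j] = min implied NW-rank bound (n=9, 23 conditions):

  i=1: 0  0  0  0  0  0  0  0  1
  i=2: 0  0  0  1  1  1  1  1  2
  i=3: 1  1  1  2  2  2  2  2  3
  i=4: 1  2  2  3  3  3  3  3  4
  i=5: 1  2  2  3  3  4  4  4  5
  i=6: 1  2  2  3  3  4  5  5  6
  i=7: 1  2  3  4  4  5  6  6  7
  i=8: 1  2  3  4  4  5  6  7  8
  i=9: 1  2  3  4  5  6  7  8  9

second differences of R give the permutation w = (9, 4, 1, 2, 6, 7, 3, 8, 5).

5 SE-corners of the 16-cell Rothe diagram give Ess(w):

[(1, 8, 0), (2, 3, 0), (6, 3, 2), (6, 5, 3), (8, 5, 4)]


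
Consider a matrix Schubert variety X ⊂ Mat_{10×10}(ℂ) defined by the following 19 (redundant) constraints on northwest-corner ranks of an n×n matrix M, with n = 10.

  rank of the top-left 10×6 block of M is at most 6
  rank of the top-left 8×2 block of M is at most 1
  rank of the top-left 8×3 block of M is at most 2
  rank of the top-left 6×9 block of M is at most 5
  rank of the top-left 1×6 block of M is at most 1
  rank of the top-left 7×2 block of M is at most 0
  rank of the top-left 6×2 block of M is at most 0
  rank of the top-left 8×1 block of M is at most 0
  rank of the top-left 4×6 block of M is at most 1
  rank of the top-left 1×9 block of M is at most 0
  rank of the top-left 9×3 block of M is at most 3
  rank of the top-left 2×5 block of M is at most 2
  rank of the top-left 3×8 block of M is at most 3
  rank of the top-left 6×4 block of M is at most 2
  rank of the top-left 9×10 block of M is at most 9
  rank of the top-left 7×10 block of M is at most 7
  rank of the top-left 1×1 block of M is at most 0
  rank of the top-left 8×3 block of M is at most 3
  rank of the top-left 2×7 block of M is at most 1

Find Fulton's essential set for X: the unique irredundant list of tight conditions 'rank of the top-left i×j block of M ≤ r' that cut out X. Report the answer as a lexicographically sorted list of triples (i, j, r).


The tightest implied rank at each (i,j), from the 19 conditions:

  row 1: 0 0 0 0 0 0 0 0 0 1
  row 2: 0 0 1 1 1 1 1 1 1 2
  row 3: 0 0 1 1 1 1 2 2 2 3
  row 4: 0 0 1 1 1 1 2 3 3 4
  row 5: 0 0 1 2 2 2 3 4 4 5
  row 6: 0 0 1 2 3 3 4 5 5 6
  row 7: 0 0 1 2 3 4 5 6 6 7
  row 8: 0 1 2 3 4 5 6 7 7 8
  row 9: 1 2 3 4 5 6 7 8 8 9
  row 10: 1 2 3 4 5 6 7 8 9 10

giving w = (10, 3, 7, 8, 4, 5, 6, 2, 1, 9) via Δ²R.

4 SE-corners of the 28-cell Rothe diagram give Ess(w):

[(1, 9, 0), (4, 6, 1), (7, 2, 0), (8, 1, 0)]


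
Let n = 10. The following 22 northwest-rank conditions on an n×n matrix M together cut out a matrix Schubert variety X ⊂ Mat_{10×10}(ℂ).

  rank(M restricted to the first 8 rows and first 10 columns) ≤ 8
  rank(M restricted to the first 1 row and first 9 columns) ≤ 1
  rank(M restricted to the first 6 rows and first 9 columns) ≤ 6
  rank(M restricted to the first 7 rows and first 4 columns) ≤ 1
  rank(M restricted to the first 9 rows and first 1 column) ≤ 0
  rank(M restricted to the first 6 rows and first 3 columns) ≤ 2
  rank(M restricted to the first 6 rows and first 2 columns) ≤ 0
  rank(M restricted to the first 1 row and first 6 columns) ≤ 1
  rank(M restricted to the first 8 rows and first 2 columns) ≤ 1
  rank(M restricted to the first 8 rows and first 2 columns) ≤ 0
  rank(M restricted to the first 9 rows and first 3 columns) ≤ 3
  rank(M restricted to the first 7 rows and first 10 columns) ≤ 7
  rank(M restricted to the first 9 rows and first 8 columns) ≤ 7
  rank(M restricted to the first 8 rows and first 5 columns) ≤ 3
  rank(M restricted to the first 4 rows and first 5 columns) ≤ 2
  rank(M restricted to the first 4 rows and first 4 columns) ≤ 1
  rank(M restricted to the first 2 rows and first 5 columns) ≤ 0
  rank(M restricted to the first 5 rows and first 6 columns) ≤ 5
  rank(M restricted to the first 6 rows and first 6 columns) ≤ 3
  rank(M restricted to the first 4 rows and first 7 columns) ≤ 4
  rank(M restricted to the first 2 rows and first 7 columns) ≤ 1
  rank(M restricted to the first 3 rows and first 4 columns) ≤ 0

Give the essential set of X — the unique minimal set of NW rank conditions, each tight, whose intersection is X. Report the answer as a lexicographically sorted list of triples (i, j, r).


Recovering R(i,j) via the rank-extension bound from the 22 conditions:

  0 | 0 | 0 | 0 | 0 | 1 | 1 | 1 | 1 | 1
  0 | 0 | 0 | 0 | 0 | 1 | 1 | 2 | 2 | 2
  0 | 0 | 0 | 0 | 1 | 2 | 2 | 3 | 3 | 3
  0 | 0 | 1 | 1 | 2 | 3 | 3 | 4 | 4 | 4
  0 | 0 | 1 | 1 | 2 | 3 | 4 | 5 | 5 | 5
  0 | 0 | 1 | 1 | 2 | 3 | 4 | 5 | 6 | 6
  0 | 0 | 1 | 1 | 2 | 3 | 4 | 5 | 6 | 7
  0 | 0 | 1 | 2 | 3 | 4 | 5 | 6 | 7 | 8
  0 | 1 | 2 | 3 | 4 | 5 | 6 | 7 | 8 | 9
  1 | 2 | 3 | 4 | 5 | 6 | 7 | 8 | 9 | 10

so w = (6, 8, 5, 3, 7, 9, 10, 4, 2, 1).

D(w) has 29 cells with 6 SE-corners; essential set:

[(2, 5, 0), (2, 7, 1), (3, 4, 0), (7, 4, 1), (8, 2, 0), (9, 1, 0)]
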